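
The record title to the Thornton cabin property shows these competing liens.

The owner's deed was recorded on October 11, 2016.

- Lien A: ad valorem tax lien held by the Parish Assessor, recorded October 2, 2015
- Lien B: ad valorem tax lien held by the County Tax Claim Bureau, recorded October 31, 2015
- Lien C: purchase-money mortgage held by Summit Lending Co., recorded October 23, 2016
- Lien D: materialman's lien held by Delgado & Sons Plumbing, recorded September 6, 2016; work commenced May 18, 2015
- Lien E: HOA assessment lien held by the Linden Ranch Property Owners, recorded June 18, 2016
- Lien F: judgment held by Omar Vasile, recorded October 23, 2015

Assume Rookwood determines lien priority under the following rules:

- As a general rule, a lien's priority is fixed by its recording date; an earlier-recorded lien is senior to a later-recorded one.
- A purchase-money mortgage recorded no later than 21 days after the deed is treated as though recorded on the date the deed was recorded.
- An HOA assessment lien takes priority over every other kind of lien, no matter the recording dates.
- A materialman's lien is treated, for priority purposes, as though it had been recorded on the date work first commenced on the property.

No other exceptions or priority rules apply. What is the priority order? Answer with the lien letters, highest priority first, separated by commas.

First, effective dates: C was recorded within the 21-day window, so its effective date is the deed date October 11, 2016; D is treated as recorded May 18, 2015, the work-commencement date.
As an HOA assessment lien, E is senior to every other lien.
Among the remaining liens, by effective date: D (May 18, 2015), A (October 2, 2015), F (October 23, 2015), B (October 31, 2015), C (October 11, 2016).

E, D, A, F, B, C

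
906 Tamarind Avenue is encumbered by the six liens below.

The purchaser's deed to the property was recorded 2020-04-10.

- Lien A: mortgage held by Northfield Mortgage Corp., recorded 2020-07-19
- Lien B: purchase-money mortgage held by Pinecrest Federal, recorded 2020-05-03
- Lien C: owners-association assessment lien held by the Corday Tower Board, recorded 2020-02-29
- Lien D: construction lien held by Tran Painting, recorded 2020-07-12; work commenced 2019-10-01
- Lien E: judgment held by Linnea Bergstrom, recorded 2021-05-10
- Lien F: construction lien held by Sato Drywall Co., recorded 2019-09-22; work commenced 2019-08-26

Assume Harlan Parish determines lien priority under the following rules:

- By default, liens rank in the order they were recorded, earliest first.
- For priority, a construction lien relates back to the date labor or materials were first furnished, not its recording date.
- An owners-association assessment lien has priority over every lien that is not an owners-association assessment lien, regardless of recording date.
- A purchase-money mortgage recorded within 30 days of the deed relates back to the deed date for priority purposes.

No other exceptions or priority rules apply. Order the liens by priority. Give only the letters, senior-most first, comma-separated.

Effective dates after the stated exceptions: B relates back to the deed date 2020-04-10; D's effective date is 2019-10-01, when work began; F's effective date is 2019-08-26, when work began.
C, as an owners-association assessment lien, has superpriority and ranks first.
Ordering the rest by effective date: F (2019-08-26), D (2019-10-01), B (2020-04-10), A (2020-07-19), E (2021-05-10).

C, F, D, B, A, E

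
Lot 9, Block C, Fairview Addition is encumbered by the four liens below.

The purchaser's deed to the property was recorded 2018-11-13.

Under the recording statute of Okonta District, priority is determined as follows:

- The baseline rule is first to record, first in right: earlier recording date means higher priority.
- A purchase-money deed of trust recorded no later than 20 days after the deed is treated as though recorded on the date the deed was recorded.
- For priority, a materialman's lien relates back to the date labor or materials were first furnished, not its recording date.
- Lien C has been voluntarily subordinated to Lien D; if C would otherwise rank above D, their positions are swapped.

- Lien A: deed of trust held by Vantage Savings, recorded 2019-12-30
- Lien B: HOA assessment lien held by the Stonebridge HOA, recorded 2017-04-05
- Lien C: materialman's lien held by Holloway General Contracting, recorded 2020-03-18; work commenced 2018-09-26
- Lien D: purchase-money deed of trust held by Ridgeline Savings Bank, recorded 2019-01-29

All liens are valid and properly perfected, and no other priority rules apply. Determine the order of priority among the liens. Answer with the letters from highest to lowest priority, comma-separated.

B, D, C, A

Adjusting effective dates: C is treated as recorded 2018-09-26, the work-commencement date; D missed the 20-day window (77 days after the deed), so its recording date stands.
Ordering by effective date: B (2017-04-05), C (2018-09-26), D (2019-01-29), A (2019-12-30).
C would otherwise be senior to D, so under the subordination agreement C and D exchange positions.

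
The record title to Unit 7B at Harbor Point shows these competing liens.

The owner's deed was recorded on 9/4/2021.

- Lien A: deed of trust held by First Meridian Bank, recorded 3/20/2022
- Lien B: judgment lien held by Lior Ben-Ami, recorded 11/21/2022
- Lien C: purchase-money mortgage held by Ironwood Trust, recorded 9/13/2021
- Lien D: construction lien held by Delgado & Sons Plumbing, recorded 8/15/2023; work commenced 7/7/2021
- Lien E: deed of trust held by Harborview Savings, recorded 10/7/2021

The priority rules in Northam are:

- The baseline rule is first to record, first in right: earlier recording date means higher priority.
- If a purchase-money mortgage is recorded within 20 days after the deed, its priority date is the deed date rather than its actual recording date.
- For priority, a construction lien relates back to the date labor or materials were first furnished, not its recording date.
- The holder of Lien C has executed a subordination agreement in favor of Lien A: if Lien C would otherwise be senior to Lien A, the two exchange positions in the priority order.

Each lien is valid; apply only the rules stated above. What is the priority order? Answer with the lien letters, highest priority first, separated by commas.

D, A, E, C, B

Adjusting effective dates: C was recorded within the 20-day window, so its effective date is the deed date 9/4/2021; D relates back to 7/7/2021 (work commenced).
Ordering by effective date: D (7/7/2021), C (9/4/2021), E (10/7/2021), A (3/20/2022), B (11/21/2022).
C would otherwise be senior to A, so under the subordination agreement C and A exchange positions.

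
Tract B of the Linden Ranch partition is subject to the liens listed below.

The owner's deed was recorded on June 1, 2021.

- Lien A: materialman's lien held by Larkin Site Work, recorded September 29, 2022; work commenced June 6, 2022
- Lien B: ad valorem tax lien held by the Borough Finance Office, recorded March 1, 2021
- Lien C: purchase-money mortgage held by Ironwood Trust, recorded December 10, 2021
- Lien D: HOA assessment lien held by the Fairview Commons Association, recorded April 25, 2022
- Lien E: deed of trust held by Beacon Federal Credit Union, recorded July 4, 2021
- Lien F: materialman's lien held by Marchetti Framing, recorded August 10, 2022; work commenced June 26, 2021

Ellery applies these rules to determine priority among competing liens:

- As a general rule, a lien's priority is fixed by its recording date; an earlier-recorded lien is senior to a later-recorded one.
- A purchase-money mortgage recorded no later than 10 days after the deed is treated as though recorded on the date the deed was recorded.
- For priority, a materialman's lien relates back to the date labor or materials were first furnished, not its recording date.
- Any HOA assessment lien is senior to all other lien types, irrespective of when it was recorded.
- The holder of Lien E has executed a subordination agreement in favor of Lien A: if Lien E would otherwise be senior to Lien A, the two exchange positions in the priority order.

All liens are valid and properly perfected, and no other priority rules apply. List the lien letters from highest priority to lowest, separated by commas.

First, effective dates: A is treated as recorded June 6, 2022, the work-commencement date; C missed the 10-day window (192 days after the deed), so its recording date stands; F relates back to June 26, 2021 (work commenced).
As an HOA assessment lien, D is senior to every other lien.
Remaining liens by effective date: B (March 1, 2021), F (June 26, 2021), E (July 4, 2021), C (December 10, 2021), A (June 6, 2022).
Because E would otherwise rank above A, the subordination swaps them.

D, B, F, A, C, E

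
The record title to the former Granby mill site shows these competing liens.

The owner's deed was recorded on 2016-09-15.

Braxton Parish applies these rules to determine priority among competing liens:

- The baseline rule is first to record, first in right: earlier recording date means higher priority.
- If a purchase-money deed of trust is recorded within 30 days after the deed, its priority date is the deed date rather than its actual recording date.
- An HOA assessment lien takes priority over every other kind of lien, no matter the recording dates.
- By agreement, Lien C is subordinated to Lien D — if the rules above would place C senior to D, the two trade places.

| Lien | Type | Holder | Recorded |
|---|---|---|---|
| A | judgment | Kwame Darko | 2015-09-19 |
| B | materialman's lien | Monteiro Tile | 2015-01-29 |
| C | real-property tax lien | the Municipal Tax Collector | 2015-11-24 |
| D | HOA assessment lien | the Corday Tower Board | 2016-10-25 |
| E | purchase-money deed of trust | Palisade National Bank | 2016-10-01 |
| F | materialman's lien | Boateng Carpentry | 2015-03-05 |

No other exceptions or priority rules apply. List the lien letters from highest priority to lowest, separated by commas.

D, B, F, A, C, E

Adjusting effective dates: E's effective date is the deed date, 2016-09-15.
D is an HOA assessment lien and takes priority over every other lien.
Ordering the rest by effective date: B (2015-01-29), F (2015-03-05), A (2015-09-19), C (2015-11-24), E (2016-09-15).
C is already junior to D, so the subordination agreement changes nothing.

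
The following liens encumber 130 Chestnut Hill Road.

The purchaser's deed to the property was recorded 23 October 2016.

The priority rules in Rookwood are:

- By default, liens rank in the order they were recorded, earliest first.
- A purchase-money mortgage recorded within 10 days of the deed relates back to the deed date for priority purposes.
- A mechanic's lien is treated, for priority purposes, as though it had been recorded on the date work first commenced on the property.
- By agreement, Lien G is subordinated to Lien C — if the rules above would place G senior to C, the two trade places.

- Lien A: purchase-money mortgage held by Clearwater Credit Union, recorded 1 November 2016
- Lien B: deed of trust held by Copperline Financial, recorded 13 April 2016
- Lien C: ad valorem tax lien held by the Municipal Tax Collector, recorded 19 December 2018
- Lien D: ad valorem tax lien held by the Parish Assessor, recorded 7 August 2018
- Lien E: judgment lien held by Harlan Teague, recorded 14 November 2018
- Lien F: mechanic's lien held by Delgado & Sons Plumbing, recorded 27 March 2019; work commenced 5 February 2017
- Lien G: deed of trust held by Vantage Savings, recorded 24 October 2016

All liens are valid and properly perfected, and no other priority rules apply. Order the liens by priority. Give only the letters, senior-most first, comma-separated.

B, A, C, F, D, E, G

First, effective dates: A relates back to the deed date 23 October 2016; F relates back to 5 February 2017 (work commenced).
By effective date, earliest first: B (13 April 2016), A (23 October 2016), G (24 October 2016), F (5 February 2017), D (7 August 2018), E (14 November 2018), C (19 December 2018).
G is senior to C before the subordination, so the two trade places.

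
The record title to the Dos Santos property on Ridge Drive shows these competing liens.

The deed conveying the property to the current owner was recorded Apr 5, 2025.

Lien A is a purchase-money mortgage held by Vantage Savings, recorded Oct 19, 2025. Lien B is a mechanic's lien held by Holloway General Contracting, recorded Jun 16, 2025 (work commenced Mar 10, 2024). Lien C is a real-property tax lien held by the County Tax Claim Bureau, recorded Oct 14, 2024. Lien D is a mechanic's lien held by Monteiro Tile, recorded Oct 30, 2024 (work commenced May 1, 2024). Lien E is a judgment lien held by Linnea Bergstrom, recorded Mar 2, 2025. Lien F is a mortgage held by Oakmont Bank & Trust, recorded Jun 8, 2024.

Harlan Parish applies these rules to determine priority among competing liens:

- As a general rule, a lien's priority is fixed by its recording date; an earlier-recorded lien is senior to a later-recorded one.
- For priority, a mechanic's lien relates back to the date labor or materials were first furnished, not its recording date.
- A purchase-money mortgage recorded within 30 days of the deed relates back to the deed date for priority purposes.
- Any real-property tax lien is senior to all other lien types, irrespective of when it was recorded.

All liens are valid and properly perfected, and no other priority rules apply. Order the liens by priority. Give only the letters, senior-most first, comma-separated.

C, B, D, F, E, A

Adjusting effective dates: A was recorded 197 days after the deed — beyond 30 days — so no relation-back applies; B's effective date is Mar 10, 2024, when work began; D relates back to May 1, 2024 (work commenced).
As a real-property tax lien, C is senior to every other lien.
Ordering the rest by effective date: B (Mar 10, 2024), D (May 1, 2024), F (Jun 8, 2024), E (Mar 2, 2025), A (Oct 19, 2025).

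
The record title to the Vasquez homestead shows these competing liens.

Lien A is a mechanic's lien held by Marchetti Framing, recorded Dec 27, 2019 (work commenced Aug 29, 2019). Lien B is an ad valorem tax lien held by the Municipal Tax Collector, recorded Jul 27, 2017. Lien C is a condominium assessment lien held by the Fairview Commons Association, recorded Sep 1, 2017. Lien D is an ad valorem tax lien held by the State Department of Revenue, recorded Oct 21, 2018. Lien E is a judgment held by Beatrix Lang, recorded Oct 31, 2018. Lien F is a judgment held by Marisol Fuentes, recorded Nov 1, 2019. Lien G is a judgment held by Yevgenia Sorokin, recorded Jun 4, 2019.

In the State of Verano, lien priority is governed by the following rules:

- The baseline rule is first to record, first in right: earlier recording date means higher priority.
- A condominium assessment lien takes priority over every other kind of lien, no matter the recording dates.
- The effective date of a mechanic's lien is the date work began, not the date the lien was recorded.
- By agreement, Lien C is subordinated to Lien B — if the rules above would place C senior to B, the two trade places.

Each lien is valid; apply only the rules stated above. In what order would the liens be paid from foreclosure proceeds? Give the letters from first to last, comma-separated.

Effective dates: A relates back to Aug 29, 2019 (work commenced).
C is a condominium assessment lien and takes priority over every other lien.
Among the remaining liens, by effective date: B (Jul 27, 2017), D (Oct 21, 2018), E (Oct 31, 2018), G (Jun 4, 2019), A (Aug 29, 2019), F (Nov 1, 2019).
C is senior to B before the subordination, so the two trade places.

B, C, D, E, G, A, F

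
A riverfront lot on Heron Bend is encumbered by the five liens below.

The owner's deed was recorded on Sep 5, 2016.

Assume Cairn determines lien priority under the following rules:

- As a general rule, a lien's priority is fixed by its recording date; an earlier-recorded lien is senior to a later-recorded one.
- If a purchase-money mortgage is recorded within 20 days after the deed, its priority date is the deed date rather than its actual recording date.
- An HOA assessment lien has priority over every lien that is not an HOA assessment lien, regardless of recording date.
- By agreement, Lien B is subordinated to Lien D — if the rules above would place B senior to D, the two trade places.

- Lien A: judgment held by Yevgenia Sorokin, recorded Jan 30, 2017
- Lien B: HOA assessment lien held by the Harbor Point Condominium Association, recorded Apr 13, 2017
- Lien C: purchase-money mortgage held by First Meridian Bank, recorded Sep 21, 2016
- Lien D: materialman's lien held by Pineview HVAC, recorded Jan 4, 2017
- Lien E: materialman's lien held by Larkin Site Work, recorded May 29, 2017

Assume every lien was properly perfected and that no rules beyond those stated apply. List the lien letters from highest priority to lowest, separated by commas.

D, C, B, A, E

Effective dates after the stated exceptions: C relates back to the deed date Sep 5, 2016.
B, as an HOA assessment lien, has superpriority and ranks first.
Among the remaining liens, by effective date: C (Sep 5, 2016), D (Jan 4, 2017), A (Jan 30, 2017), E (May 29, 2017).
B is senior to D before the subordination, so the two trade places.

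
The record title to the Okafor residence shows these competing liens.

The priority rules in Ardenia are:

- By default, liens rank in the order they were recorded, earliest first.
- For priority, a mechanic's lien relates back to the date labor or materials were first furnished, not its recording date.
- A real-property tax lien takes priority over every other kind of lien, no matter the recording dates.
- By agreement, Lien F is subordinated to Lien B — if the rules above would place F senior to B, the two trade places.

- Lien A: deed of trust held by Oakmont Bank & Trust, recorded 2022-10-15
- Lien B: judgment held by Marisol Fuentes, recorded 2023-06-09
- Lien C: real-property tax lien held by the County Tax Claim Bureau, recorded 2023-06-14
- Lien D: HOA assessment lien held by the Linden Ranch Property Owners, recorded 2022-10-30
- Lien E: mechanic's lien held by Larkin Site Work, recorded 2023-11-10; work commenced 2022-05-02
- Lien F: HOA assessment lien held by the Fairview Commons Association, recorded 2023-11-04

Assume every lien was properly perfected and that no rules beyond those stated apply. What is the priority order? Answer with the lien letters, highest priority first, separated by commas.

C, E, A, D, B, F

First, effective dates: E's effective date is 2022-05-02, when work began.
C is a real-property tax lien, so it outranks all other liens regardless of date.
Remaining liens by effective date: E (2022-05-02), A (2022-10-15), D (2022-10-30), B (2023-06-09), F (2023-11-04).
Since F is not senior to B, the subordination leaves the order unchanged.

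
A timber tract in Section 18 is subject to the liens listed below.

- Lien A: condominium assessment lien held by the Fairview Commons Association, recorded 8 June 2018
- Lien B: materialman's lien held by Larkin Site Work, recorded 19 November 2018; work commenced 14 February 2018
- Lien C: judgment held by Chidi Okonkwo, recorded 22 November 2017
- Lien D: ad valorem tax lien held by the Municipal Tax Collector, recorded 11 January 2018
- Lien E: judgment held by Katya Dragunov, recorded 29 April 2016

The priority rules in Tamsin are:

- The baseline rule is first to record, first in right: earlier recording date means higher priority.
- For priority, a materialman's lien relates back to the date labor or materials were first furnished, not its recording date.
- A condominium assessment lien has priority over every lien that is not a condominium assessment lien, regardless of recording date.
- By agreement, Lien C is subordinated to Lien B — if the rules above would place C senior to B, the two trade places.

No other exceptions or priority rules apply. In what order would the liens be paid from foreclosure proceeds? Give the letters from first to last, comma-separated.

Effective dates after the stated exceptions: B relates back to 14 February 2018 (work commenced).
A, as a condominium assessment lien, has superpriority and ranks first.
Among the remaining liens, by effective date: E (29 April 2016), C (22 November 2017), D (11 January 2018), B (14 February 2018).
The subordination applies — C was senior to B — so C and B swap.

A, E, B, D, C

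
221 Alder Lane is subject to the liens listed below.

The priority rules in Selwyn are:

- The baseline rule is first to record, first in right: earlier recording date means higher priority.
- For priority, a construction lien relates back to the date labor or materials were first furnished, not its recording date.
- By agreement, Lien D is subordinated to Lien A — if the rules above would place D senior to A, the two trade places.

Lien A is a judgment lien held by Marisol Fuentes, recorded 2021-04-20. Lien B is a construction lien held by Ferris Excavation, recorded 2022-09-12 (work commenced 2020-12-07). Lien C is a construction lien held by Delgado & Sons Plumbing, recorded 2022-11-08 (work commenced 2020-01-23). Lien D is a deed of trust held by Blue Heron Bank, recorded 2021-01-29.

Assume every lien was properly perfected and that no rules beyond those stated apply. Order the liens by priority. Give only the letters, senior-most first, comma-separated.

C, B, A, D

Effective dates: B's effective date is 2020-12-07, when work began; C's effective date is 2020-01-23, when work began.
Ordering by effective date: C (2020-01-23), B (2020-12-07), D (2021-01-29), A (2021-04-20).
Because D would otherwise rank above A, the subordination swaps them.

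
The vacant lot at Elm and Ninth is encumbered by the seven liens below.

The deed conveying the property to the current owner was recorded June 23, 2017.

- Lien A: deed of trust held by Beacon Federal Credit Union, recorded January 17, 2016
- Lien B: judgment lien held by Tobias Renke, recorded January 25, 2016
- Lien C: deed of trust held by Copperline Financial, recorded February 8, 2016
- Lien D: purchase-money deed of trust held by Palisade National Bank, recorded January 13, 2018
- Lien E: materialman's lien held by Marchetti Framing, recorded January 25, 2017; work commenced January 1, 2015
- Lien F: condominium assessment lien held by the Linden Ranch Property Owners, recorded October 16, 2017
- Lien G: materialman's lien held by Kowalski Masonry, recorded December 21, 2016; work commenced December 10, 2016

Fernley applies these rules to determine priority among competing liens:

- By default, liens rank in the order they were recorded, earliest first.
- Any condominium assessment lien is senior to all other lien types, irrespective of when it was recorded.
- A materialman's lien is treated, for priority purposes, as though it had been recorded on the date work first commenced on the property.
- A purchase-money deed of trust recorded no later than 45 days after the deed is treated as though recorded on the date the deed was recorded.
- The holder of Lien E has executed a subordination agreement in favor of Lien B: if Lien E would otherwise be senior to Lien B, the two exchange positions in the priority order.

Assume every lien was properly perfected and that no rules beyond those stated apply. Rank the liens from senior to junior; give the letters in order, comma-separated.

First, effective dates: D was recorded 204 days after the deed — beyond 45 days — so no relation-back applies; E's effective date is January 1, 2015, when work began; G is treated as recorded December 10, 2016, the work-commencement date.
F is a condominium assessment lien and takes priority over every other lien.
Among the remaining liens, by effective date: E (January 1, 2015), A (January 17, 2016), B (January 25, 2016), C (February 8, 2016), G (December 10, 2016), D (January 13, 2018).
The subordination applies — E was senior to B — so E and B swap.

F, B, A, E, C, G, D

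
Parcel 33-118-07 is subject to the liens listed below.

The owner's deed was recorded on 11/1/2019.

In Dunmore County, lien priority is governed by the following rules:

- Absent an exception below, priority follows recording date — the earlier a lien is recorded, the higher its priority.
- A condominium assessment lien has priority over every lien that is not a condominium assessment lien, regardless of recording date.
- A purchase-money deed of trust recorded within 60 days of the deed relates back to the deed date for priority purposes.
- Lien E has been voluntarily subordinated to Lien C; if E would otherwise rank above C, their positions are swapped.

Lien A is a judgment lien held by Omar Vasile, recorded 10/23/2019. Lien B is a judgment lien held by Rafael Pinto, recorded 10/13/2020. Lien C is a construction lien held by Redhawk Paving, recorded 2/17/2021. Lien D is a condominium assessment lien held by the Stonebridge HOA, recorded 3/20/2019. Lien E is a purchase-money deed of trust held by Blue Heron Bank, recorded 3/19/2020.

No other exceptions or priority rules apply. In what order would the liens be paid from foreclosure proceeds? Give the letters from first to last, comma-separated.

D, A, C, B, E

Adjusting effective dates: E was recorded 139 days after the deed, outside the 60-day window, so it keeps its recording date.
D, as a condominium assessment lien, has superpriority and ranks first.
Remaining liens by effective date: A (10/23/2019), E (3/19/2020), B (10/13/2020), C (2/17/2021).
E would otherwise be senior to C, so under the subordination agreement E and C exchange positions.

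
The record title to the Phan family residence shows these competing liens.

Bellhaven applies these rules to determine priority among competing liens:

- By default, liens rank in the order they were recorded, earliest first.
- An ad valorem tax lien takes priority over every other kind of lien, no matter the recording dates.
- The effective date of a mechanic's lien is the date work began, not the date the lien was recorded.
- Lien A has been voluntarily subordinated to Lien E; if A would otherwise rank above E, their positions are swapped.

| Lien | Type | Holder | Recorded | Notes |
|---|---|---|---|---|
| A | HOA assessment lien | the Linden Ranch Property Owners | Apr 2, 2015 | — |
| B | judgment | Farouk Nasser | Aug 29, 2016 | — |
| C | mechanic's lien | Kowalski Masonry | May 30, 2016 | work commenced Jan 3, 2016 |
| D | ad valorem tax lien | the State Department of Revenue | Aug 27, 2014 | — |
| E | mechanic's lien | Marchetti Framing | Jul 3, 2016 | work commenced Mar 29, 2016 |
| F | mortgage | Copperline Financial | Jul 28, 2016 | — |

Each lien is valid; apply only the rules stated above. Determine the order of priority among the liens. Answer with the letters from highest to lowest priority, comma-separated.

Adjusting effective dates: C's effective date is Jan 3, 2016, when work began; E's effective date is Mar 29, 2016, when work began.
D, as an ad valorem tax lien, has superpriority and ranks first.
The other liens, earliest effective date first: A (Apr 2, 2015), C (Jan 3, 2016), E (Mar 29, 2016), F (Jul 28, 2016), B (Aug 29, 2016).
Because A would otherwise rank above E, the subordination swaps them.

D, E, C, A, F, B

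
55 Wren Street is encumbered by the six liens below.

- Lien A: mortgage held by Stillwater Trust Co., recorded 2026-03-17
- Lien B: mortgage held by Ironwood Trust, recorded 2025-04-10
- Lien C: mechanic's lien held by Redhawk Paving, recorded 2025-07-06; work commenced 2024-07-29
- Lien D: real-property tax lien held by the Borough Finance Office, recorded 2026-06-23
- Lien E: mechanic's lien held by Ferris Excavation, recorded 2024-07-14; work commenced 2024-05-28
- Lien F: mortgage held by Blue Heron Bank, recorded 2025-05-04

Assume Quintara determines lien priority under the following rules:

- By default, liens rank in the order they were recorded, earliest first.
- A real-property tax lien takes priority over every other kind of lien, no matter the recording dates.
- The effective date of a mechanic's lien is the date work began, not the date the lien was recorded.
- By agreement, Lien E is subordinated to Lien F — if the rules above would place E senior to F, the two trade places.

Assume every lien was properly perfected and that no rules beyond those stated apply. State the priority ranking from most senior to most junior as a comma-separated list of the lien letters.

D, F, C, B, E, A

First, effective dates: C is treated as recorded 2024-07-29, the work-commencement date; E relates back to 2024-05-28 (work commenced).
D, as a real-property tax lien, has superpriority and ranks first.
Among the remaining liens, by effective date: E (2024-05-28), C (2024-07-29), B (2025-04-10), F (2025-05-04), A (2026-03-17).
Because E would otherwise rank above F, the subordination swaps them.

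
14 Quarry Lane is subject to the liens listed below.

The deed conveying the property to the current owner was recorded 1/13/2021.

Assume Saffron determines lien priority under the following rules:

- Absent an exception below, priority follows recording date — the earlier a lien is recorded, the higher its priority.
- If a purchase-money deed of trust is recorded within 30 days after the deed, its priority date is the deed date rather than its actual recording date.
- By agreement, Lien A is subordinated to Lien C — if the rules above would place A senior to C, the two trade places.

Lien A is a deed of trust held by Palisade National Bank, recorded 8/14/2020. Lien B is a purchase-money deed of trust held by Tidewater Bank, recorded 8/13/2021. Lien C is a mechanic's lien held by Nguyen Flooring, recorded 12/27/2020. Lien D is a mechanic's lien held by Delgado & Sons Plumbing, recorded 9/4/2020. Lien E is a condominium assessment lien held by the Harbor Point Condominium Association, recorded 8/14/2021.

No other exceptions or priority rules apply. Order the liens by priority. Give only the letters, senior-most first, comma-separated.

C, D, A, B, E

Adjusting effective dates: B was recorded 212 days after the deed — beyond 30 days — so no relation-back applies.
By effective date: A (8/14/2020), D (9/4/2020), C (12/27/2020), B (8/13/2021), E (8/14/2021).
Because A would otherwise rank above C, the subordination swaps them.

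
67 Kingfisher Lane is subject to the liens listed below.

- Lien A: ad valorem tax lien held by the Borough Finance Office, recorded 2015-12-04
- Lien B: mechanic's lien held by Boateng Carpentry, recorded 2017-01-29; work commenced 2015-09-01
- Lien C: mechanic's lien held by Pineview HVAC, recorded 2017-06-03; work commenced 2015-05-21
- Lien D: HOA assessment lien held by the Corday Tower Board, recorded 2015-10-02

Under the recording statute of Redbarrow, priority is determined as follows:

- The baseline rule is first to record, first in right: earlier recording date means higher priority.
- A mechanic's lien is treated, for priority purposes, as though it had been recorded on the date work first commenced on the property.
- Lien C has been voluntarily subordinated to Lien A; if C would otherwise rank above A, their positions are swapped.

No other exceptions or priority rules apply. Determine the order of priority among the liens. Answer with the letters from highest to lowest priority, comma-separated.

Effective dates: B relates back to 2015-09-01 (work commenced); C's effective date is 2015-05-21, when work began.
By effective date: C (2015-05-21), B (2015-09-01), D (2015-10-02), A (2015-12-04).
C would otherwise be senior to A, so under the subordination agreement C and A exchange positions.

A, B, D, C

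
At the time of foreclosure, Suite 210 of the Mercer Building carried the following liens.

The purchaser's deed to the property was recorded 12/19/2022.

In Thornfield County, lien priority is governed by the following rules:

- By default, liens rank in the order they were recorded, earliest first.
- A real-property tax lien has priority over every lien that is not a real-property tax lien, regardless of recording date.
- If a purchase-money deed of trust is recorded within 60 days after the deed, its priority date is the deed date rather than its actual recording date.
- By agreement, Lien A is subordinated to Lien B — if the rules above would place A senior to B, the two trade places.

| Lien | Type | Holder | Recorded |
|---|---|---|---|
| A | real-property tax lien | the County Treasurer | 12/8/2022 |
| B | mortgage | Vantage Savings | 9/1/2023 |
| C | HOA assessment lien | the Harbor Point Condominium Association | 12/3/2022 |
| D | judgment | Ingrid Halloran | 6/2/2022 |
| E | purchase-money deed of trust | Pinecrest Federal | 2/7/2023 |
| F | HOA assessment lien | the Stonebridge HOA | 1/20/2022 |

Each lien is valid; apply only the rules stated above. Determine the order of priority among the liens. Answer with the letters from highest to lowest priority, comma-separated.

Effective dates after the stated exceptions: E was recorded within the 60-day window, so its effective date is the deed date 12/19/2022.
As a real-property tax lien, A is senior to every other lien.
The other liens, earliest effective date first: F (1/20/2022), D (6/2/2022), C (12/3/2022), E (12/19/2022), B (9/1/2023).
Because A would otherwise rank above B, the subordination swaps them.

B, F, D, C, E, A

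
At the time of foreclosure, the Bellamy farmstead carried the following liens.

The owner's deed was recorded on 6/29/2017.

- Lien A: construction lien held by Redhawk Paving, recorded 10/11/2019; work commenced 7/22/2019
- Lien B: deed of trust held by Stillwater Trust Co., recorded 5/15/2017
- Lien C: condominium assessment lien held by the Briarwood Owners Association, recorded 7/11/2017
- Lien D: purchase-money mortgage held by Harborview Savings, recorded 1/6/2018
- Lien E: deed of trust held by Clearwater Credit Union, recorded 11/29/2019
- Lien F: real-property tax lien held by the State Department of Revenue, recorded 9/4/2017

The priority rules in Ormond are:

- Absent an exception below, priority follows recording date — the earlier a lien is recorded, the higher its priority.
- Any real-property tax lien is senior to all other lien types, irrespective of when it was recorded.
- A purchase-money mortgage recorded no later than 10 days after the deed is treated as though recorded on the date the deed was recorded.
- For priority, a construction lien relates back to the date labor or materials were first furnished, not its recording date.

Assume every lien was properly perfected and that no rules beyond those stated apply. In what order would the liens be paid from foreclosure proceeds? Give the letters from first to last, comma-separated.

F, B, C, D, A, E

First, effective dates: A is treated as recorded 7/22/2019, the work-commencement date; D was recorded 191 days after the deed — beyond 10 days — so no relation-back applies.
F, as a real-property tax lien, has superpriority and ranks first.
Remaining liens by effective date: B (5/15/2017), C (7/11/2017), D (1/6/2018), A (7/22/2019), E (11/29/2019).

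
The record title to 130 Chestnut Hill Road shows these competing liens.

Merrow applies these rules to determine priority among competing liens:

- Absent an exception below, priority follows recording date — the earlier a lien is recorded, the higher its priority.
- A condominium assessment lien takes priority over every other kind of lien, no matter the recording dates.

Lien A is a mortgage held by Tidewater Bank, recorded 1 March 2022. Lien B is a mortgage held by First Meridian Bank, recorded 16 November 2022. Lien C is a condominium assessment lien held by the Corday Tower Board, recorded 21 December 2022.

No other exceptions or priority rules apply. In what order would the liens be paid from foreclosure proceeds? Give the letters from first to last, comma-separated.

C, as a condominium assessment lien, has superpriority and ranks first.
The other liens, earliest effective date first: A (1 March 2022), B (16 November 2022).

C, A, B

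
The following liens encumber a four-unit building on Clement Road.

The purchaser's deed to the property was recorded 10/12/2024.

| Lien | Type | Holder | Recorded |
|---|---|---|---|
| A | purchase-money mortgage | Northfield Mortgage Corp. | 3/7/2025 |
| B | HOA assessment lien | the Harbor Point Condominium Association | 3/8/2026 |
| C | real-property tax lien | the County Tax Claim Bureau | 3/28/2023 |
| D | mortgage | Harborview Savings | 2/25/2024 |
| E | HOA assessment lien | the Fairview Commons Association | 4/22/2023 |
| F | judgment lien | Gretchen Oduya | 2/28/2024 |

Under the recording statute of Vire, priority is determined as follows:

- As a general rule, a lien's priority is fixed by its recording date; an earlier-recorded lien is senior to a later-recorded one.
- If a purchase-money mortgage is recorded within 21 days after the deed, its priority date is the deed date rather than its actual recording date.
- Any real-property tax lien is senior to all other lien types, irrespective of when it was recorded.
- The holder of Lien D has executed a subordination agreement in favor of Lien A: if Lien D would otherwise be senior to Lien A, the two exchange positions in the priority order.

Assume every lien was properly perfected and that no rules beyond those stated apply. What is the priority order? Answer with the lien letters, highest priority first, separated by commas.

Effective dates: A was recorded 146 days after the deed, outside the 21-day window, so it keeps its recording date.
C is a real-property tax lien and takes priority over every other lien.
The other liens, earliest effective date first: E (4/22/2023), D (2/25/2024), F (2/28/2024), A (3/7/2025), B (3/8/2026).
Because D would otherwise rank above A, the subordination swaps them.

C, E, A, F, D, B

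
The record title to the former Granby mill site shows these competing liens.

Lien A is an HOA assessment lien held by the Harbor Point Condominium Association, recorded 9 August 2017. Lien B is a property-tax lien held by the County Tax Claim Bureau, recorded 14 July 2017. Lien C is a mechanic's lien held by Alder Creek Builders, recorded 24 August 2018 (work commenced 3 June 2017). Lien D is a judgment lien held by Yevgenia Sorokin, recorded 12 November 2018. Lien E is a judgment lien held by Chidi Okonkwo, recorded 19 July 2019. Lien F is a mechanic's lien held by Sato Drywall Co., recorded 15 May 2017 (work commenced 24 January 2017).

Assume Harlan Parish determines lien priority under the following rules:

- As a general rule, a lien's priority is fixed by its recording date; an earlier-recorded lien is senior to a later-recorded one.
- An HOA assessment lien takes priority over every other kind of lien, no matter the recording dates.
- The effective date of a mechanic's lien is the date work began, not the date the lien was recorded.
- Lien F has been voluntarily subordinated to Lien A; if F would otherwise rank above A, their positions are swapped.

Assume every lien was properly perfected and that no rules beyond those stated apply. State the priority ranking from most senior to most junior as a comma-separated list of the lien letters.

A, F, C, B, D, E

Effective dates: C relates back to 3 June 2017 (work commenced); F is treated as recorded 24 January 2017, the work-commencement date.
A, as an HOA assessment lien, has superpriority and ranks first.
Ordering the rest by effective date: F (24 January 2017), C (3 June 2017), B (14 July 2017), D (12 November 2018), E (19 July 2019).
F is already junior to A, so the subordination agreement changes nothing.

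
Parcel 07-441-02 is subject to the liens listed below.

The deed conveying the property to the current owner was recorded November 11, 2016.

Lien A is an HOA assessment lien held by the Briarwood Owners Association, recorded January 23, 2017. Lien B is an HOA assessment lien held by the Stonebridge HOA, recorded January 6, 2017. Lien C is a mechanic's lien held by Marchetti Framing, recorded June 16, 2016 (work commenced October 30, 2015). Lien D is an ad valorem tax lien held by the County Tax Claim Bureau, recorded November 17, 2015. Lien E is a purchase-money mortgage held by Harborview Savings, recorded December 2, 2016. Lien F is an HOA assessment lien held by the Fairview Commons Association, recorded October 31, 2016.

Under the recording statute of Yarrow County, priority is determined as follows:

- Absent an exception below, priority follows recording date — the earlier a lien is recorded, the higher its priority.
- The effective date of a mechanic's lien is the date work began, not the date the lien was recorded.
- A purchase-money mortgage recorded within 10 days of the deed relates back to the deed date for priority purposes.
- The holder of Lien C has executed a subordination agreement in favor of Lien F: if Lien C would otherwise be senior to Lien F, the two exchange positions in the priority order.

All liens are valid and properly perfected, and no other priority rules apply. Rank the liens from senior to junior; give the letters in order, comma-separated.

Adjusting effective dates: C's effective date is October 30, 2015, when work began; E was recorded 21 days after the deed, outside the 10-day window, so it keeps its recording date.
By effective date: C (October 30, 2015), D (November 17, 2015), F (October 31, 2016), E (December 2, 2016), B (January 6, 2017), A (January 23, 2017).
C would otherwise be senior to F, so under the subordination agreement C and F exchange positions.

F, D, C, E, B, A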